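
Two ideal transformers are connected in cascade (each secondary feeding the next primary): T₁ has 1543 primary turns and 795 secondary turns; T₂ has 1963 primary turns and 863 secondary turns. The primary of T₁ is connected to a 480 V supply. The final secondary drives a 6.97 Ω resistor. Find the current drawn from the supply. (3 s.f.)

I_supply ≈ 3.53 A

After T₁: V = 480.00 × 795/1543 = 247.31 V.
After T₂: V = 247.31 × 863/1963 = 108.73 V.
I_load = 108.73/6.97 = 15.599 A, so P_out = 108.73 × 15.599 = 1696.0 W.
All ideal ⇒ P_in = P_out, so I_supply = 1696.0/480 = 3.53 A.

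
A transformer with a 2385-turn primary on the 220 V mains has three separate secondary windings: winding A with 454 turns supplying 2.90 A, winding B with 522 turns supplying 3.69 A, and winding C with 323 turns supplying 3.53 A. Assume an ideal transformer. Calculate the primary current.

I_p ≈ 1.84 A

V_A = 220 × 454/2385 = 41.878 V; V_B = 220 × 522/2385 = 48.151 V; V_C = 220 × 323/2385 = 29.795 V.
P_out = V_A I_A + V_B I_B + V_C I_C = 41.878×2.90 + 48.151×3.69 + 29.795×3.53 = 121.45 + 177.68 + 105.17 = 404.30 W.
Ideal ⇒ P_in = P_out, so I_p = P_out/V_p = 404.30/220 = 1.84 A.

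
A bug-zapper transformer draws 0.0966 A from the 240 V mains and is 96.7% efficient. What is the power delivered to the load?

P_in = V_p I_p = 240 × 0.0966 = 23.184 W.
P_out = η P_in = 0.967 × 23.184 = 22.4 W.

P_out ≈ 22.4 W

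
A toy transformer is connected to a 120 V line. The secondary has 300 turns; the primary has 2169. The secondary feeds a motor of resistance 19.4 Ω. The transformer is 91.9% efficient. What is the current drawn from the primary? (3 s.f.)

V_s = 120 × 300/2169 = 16.598 V.
I_s = V_s/R = 16.598/19.4 = 0.85554 A.
P_out = V_s I_s = 16.598 × 0.85554 = 14.200 W.
P_in = P_out/η = 14.200/0.919 = 15.451 W.
I_p = P_in/V_p = 15.451/120 = 0.129 A.

I_p ≈ 0.129 A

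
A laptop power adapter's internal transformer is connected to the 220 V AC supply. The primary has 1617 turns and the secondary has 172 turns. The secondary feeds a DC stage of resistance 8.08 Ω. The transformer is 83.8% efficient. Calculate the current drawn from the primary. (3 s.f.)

V_s = 220 × 172/1617 = 23.401 V.
I_s = V_s/R = 23.401/8.08 = 2.8962 A.
P_out = V_s I_s = 23.401 × 2.8962 = 67.775 W.
P_in = P_out/η = 67.775/0.838 = 80.877 W.
I_p = P_in/V_p = 80.877/220 = 0.368 A.

I_p ≈ 0.368 A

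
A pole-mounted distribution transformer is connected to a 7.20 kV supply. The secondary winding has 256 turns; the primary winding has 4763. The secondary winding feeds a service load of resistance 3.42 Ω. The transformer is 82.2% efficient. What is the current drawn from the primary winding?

I_p ≈ 7.40 A

V_s = 7200 × 256/4763 = 386.98 V.
I_s = V_s/R = 386.98/3.42 = 113.15 A.
P_out = V_s I_s = 386.98 × 113.15 = 43788 W.
P_in = P_out/η = 43788/0.822 = 53270 W.
I_p = P_in/V_p = 53270/7200 = 7.40 A.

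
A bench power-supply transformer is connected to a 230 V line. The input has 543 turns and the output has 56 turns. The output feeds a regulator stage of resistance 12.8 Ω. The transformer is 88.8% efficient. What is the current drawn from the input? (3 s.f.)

V_out = 230 × 56/543 = 23.720 V.
I_out = V_out/R = 23.720/12.8 = 1.8531 A.
P_out = V_out I_out = 23.720 × 1.8531 = 43.956 W.
P_in = P_out/η = 43.956/0.888 = 49.500 W.
I_in = P_in/V_in = 49.500/230 = 0.215 A.

I_in ≈ 0.215 A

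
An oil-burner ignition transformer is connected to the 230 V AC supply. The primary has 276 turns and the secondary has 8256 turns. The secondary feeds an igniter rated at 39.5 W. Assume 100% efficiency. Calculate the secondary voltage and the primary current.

V_s ≈ 6880 V, I_p ≈ 0.172 A

V_s = V_p × N_s/N_p = 230 × 8256/276 = 6880.0 V.
I_s = P/V_s = 39.5/6880.0 = 0.0057413 A.
I_p = I_s × N_s/N_p = 0.0057413 × 8256/276 = 0.172 A.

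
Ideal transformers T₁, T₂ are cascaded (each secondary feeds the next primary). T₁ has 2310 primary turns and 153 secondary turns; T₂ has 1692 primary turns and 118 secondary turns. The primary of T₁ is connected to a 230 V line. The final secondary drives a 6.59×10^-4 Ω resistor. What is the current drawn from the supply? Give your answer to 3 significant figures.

I_supply ≈ 7.45 A

After T₁: V = 230.00 × 153/2310 = 15.234 V.
After T₂: V = 15.234 × 118/1692 = 1.0624 V.
I_load = 1.0624/(6.59×10^-4) = 1612.1 A, so P_out = 1.0624 × 1612.1 = 1712.7 W.
All ideal ⇒ P_in = P_out, so I_supply = 1712.7/230 = 7.45 A.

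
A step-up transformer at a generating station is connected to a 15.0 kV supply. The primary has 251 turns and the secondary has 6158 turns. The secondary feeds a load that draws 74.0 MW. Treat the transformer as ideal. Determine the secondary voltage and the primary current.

V_s ≈ 368000 V, I_p ≈ 4930 A

V_s = V_p × N_s/N_p = 15000 × 6158/251 = 368010 V.
I_s = P/V_s = 7.40×10^7/368010 = 201.08 A.
I_p = I_s × N_s/N_p = 201.08 × 6158/251 = 4930 A.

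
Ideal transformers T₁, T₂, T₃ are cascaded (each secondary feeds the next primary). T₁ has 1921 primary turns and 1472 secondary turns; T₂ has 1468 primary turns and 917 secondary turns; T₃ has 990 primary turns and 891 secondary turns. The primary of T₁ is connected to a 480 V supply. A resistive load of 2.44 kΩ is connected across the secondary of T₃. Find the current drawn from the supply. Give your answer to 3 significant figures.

I_supply ≈ 0.0365 A

Secondary of T₁: V = 480.00 × 1472/1921 = 367.81 V.
Secondary of T₂: V = 367.81 × 917/1468 = 229.75 V.
Secondary of T₃: V = 229.75 × 891/990 = 206.78 V.
I_load = 206.78/2440 = 0.084746 A, so P_out = 206.78 × 0.084746 = 17.524 W.
All ideal ⇒ P_in = P_out, so I_supply = 17.524/480 = 0.0365 A.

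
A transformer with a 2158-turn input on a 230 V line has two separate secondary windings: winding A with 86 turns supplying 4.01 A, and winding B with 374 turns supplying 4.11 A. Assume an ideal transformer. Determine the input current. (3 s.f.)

I_in ≈ 0.872 A

V_A = 230 × 86/2158 = 9.1659 V; V_B = 230 × 374/2158 = 39.861 V.
P_out = V_A I_A + V_B I_B = 9.1659×4.01 + 39.861×4.11 = 36.755 + 163.83 = 200.58 W.
Ideal ⇒ P_in = P_out, so I_in = P_out/V_in = 200.58/230 = 0.872 A.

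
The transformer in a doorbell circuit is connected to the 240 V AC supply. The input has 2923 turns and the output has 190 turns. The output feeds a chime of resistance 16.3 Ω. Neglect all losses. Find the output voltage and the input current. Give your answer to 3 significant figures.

V_out ≈ 15.6 V, I_in ≈ 0.0622 A

V_out = V_in × N_out/N_in = 240 × 190/2923 = 15.600 V.
I_out = V_out/R = 15.600/16.3 = 0.95708 A.
I_in = I_out × N_out/N_in = 0.95708 × 190/2923 = 0.0622 A.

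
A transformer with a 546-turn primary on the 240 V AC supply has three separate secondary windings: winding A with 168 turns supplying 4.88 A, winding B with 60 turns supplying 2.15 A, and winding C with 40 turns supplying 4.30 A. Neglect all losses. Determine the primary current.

V_A = 240 × 168/546 = 73.846 V; V_B = 240 × 60/546 = 26.374 V; V_C = 240 × 40/546 = 17.582 V.
P_out = V_A I_A + V_B I_B + V_C I_C = 73.846×4.88 + 26.374×2.15 + 17.582×4.30 = 360.37 + 56.703 + 75.604 = 492.68 W.
Ideal ⇒ P_in = P_out, so I_p = P_out/V_p = 492.68/240 = 2.05 A.

I_p ≈ 2.05 A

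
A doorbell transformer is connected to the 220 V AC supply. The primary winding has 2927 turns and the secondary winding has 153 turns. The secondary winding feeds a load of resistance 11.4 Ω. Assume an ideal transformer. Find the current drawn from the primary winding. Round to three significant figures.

I_p ≈ 0.0527 A

V_s = V_p × N_s/N_p = 220 × 153/2927 = 11.500 V.
I_s = V_s/R = 11.500/11.4 = 1.0088 A.
For an ideal transformer I_p N_p = I_s N_s, so I_p = 1.0088 × 153/2927 = 0.0527 A.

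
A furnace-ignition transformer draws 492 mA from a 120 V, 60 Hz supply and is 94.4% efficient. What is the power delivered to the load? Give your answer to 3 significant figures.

P_out ≈ 55.7 W

P_in = V_p I_p = 120 × 0.492 = 59.040 W.
P_out = η P_in = 0.944 × 59.040 = 55.7 W.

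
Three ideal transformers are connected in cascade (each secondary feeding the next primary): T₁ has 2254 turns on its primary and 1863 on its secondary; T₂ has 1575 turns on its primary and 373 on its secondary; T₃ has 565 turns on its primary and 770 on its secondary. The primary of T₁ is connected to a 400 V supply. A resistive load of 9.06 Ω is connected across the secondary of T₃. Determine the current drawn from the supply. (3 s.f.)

Secondary of T₁: V = 400.00 × 1863/2254 = 330.61 V.
Secondary of T₂: V = 330.61 × 373/1575 = 78.297 V.
Secondary of T₃: V = 78.297 × 770/565 = 106.71 V.
I_load = 106.71/9.06 = 11.778 A, so P_out = 106.71 × 11.778 = 1256.8 W.
All ideal ⇒ P_in = P_out, so I_supply = 1256.8/400 = 3.14 A.

I_supply ≈ 3.14 A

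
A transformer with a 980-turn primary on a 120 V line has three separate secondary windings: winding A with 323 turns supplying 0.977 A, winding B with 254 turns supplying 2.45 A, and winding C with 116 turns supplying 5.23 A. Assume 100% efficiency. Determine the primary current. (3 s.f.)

I_p ≈ 1.58 A

V_A = 120 × 323/980 = 39.551 V; V_B = 120 × 254/980 = 31.102 V; V_C = 120 × 116/980 = 14.204 V.
P_out = V_A I_A + V_B I_B + V_C I_C = 39.551×0.977 + 31.102×2.45 + 14.204×5.23 = 38.641 + 76.200 + 74.287 = 189.13 W.
Ideal ⇒ P_in = P_out, so I_p = P_out/V_p = 189.13/120 = 1.58 A.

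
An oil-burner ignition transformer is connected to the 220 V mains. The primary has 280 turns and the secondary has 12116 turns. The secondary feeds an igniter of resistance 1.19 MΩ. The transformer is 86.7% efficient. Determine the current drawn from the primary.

I_p ≈ 0.399 A

V_s = 220 × 12116/280 = 9519.7 V.
I_s = V_s/R = 9519.7/(1.19×10^6) = 0.0079998 A.
P_out = V_s I_s = 9519.7 × 0.0079998 = 76.155 W.
P_in = P_out/η = 76.155/0.867 = 87.838 W.
I_p = P_in/V_p = 87.838/220 = 0.399 A.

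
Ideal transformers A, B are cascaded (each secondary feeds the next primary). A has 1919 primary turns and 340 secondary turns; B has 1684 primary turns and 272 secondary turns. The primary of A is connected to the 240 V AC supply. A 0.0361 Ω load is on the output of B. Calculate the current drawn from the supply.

Secondary of A: V = 240.00 × 340/1919 = 42.522 V.
Secondary of B: V = 42.522 × 272/1684 = 6.8682 V.
I_load = 6.8682/0.0361 = 190.25 A, so P_out = 6.8682 × 190.25 = 1306.7 W.
All ideal ⇒ P_in = P_out, so I_supply = 1306.7/240 = 5.44 A.

I_supply ≈ 5.44 A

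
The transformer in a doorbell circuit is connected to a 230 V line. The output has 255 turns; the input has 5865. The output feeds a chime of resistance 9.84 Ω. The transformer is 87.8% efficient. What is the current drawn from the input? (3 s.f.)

V_out = 230 × 255/5865 = 10.000 V.
I_out = V_out/R = 10.000/9.84 = 1.0163 A.
P_out = V_out I_out = 10.000 × 1.0163 = 10.163 W.
P_in = P_out/η = 10.163/0.878 = 11.575 W.
I_in = P_in/V_in = 11.575/230 = 0.0503 A.

I_in ≈ 0.0503 A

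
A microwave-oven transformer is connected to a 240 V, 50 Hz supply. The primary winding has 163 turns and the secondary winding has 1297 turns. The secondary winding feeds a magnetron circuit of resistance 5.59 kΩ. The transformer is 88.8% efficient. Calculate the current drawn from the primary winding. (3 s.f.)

I_p ≈ 3.06 A

V_s = 240 × 1297/163 = 1909.7 V.
I_s = V_s/R = 1909.7/5590 = 0.34163 A.
P_out = V_s I_s = 1909.7 × 0.34163 = 652.40 W.
P_in = P_out/η = 652.40/0.888 = 734.69 W.
I_p = P_in/V_p = 734.69/240 = 3.06 A.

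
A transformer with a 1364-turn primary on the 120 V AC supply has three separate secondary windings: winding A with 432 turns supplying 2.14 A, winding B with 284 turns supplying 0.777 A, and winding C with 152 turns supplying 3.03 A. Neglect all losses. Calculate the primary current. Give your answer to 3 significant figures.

I_p ≈ 1.18 A

V_A = 120 × 432/1364 = 38.006 V; V_B = 120 × 284/1364 = 24.985 V; V_C = 120 × 152/1364 = 13.372 V.
P_out = V_A I_A + V_B I_B + V_C I_C = 38.006×2.14 + 24.985×0.777 + 13.372×3.03 = 81.333 + 19.414 + 40.518 = 141.26 W.
Ideal ⇒ P_in = P_out, so I_p = P_out/V_p = 141.26/120 = 1.18 A.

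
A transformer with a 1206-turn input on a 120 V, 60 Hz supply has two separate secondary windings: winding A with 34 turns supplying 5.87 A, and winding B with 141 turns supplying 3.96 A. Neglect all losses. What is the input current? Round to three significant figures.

I_in ≈ 0.628 A

V_A = 120 × 34/1206 = 3.3831 V; V_B = 120 × 141/1206 = 14.030 V.
P_out = V_A I_A + V_B I_B = 3.3831×5.87 + 14.030×3.96 = 19.859 + 55.558 = 75.417 W.
Ideal ⇒ P_in = P_out, so I_in = P_out/V_in = 75.417/120 = 0.628 A.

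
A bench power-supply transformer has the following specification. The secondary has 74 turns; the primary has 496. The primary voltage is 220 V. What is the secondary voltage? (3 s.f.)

V_s ≈ 32.8 V

V_s/V_p = N_s/N_p, so V_s = 220 × 74/496 = 32.8 V.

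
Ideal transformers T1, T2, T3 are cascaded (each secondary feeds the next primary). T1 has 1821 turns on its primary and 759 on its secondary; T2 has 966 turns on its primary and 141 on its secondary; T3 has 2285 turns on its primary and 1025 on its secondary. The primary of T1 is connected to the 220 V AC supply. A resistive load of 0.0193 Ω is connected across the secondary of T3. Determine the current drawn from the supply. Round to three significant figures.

I_supply ≈ 8.49 A

Secondary of T1: V = 220.00 × 759/1821 = 91.697 V.
Secondary of T2: V = 91.697 × 141/966 = 13.384 V.
Secondary of T3: V = 13.384 × 1025/2285 = 6.0039 V.
I_load = 6.0039/0.0193 = 311.08 A, so P_out = 6.0039 × 311.08 = 1867.7 W.
All ideal ⇒ P_in = P_out, so I_supply = 1867.7/220 = 8.49 A.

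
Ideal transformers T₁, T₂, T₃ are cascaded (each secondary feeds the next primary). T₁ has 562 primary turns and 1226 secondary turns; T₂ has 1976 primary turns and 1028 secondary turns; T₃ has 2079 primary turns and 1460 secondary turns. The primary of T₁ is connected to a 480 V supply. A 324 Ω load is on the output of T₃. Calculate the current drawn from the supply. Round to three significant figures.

I_supply ≈ 0.941 A

After T₁: V = 480.00 × 1226/562 = 1047.1 V.
After T₂: V = 1047.1 × 1028/1976 = 544.76 V.
After T₃: V = 544.76 × 1460/2079 = 382.56 V.
I_load = 382.56/324 = 1.1807 A, so P_out = 382.56 × 1.1807 = 451.70 W.
All ideal ⇒ P_in = P_out, so I_supply = 451.70/480 = 0.941 A.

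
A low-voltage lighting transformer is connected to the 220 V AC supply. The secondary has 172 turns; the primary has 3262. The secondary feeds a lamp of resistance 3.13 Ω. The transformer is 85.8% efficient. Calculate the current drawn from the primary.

V_s = 220 × 172/3262 = 11.600 V.
I_s = V_s/R = 11.600/3.13 = 3.7061 A.
P_out = V_s I_s = 11.600 × 3.7061 = 42.992 W.
P_in = P_out/η = 42.992/0.858 = 50.107 W.
I_p = P_in/V_p = 50.107/220 = 0.228 A.

I_p ≈ 0.228 A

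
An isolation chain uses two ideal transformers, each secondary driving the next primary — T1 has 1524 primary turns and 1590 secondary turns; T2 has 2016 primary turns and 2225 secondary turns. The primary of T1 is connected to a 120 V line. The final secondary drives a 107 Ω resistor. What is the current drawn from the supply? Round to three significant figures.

I_supply ≈ 1.49 A

Secondary of T1: V = 120.00 × 1590/1524 = 125.20 V.
Secondary of T2: V = 125.20 × 2225/2016 = 138.18 V.
I_load = 138.18/107 = 1.2914 A, so P_out = 138.18 × 1.2914 = 178.44 W.
All ideal ⇒ P_in = P_out, so I_supply = 178.44/120 = 1.49 A.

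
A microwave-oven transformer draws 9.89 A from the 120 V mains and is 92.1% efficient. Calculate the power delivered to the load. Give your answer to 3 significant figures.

P_in = V_p I_p = 120 × 9.89 = 1186.8 W.
P_out = η P_in = 0.921 × 1186.8 = 1090 W.

P_out ≈ 1090 W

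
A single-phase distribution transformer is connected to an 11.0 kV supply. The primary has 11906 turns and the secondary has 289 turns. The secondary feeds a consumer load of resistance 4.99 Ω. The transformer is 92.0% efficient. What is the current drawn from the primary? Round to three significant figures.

I_p ≈ 1.41 A

V_s = 11000 × 289/11906 = 267.01 V.
I_s = V_s/R = 267.01/4.99 = 53.509 A.
P_out = V_s I_s = 267.01 × 53.509 = 14287 W.
P_in = P_out/η = 14287/0.920 = 15530 W.
I_p = P_in/V_p = 15530/11000 = 1.41 A.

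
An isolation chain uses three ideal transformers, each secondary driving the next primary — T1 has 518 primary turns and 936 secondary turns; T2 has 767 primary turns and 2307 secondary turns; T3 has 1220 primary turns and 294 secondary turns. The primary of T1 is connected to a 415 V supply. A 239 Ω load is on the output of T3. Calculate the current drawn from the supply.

Secondary of T1: V = 415.00 × 936/518 = 749.88 V.
Secondary of T2: V = 749.88 × 2307/767 = 2255.5 V.
Secondary of T3: V = 2255.5 × 294/1220 = 543.54 V.
I_load = 543.54/239 = 2.2742 A, so P_out = 543.54 × 2.2742 = 1236.1 W.
All ideal ⇒ P_in = P_out, so I_supply = 1236.1/415 = 2.98 A.

I_supply ≈ 2.98 A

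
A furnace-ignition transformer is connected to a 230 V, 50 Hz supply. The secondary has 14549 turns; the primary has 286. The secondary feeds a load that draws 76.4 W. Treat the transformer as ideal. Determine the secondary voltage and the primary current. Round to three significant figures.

V_s ≈ 11700 V, I_p ≈ 0.332 A

V_s = V_p × N_s/N_p = 230 × 14549/286 = 11700 V.
I_s = P/V_s = 76.4/11700 = 0.0065298 A.
I_p = I_s × N_s/N_p = 0.0065298 × 14549/286 = 0.332 A.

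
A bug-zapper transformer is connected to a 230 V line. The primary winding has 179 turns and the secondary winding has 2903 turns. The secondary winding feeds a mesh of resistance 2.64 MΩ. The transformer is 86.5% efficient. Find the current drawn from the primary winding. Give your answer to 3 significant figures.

V_s = 230 × 2903/179 = 3730.1 V.
I_s = V_s/R = 3730.1/(2.64×10^6) = 0.0014129 A.
P_out = V_s I_s = 3730.1 × 0.0014129 = 5.2704 W.
P_in = P_out/η = 5.2704/0.865 = 6.0929 W.
I_p = P_in/V_p = 6.0929/230 = 0.0265 A.

I_p ≈ 0.0265 A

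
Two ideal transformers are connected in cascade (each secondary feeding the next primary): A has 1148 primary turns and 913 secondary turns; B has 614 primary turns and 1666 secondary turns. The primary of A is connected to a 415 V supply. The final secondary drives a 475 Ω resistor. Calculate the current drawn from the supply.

Secondary of A: V = 415.00 × 913/1148 = 330.05 V.
Secondary of B: V = 330.05 × 1666/614 = 895.54 V.
I_load = 895.54/475 = 1.8853 A, so P_out = 895.54 × 1.8853 = 1688.4 W.
All ideal ⇒ P_in = P_out, so I_supply = 1688.4/415 = 4.07 A.

I_supply ≈ 4.07 A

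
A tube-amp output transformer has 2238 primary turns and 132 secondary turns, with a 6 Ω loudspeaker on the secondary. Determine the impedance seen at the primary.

Z_p ≈ 1720 Ω

Z_p = (N_p/N_s)² × Z_s = (2238/132)² × 6 = 1720 Ω.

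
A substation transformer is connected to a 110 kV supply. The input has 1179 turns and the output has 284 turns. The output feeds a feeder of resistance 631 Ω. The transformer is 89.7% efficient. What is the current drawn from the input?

V_out = 110000 × 284/1179 = 26497 V.
I_out = V_out/R = 26497/631 = 41.992 A.
P_out = V_out I_out = 26497 × 41.992 = 1.1127×10^6 W.
P_in = P_out/η = 1.1127×10^6/0.897 = 1.2404×10^6 W.
I_in = P_in/V_in = 1.2404×10^6/110000 = 11.3 A.

I_in ≈ 11.3 A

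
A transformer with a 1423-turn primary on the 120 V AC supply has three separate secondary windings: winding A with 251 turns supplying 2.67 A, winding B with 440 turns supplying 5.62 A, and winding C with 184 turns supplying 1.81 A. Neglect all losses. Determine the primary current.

V_A = 120 × 251/1423 = 21.167 V; V_B = 120 × 440/1423 = 37.105 V; V_C = 120 × 184/1423 = 15.517 V.
P_out = V_A I_A + V_B I_B + V_C I_C = 21.167×2.67 + 37.105×5.62 + 15.517×1.81 = 56.515 + 208.53 + 28.085 = 293.13 W.
Ideal ⇒ P_in = P_out, so I_p = P_out/V_p = 293.13/120 = 2.44 A.

I_p ≈ 2.44 A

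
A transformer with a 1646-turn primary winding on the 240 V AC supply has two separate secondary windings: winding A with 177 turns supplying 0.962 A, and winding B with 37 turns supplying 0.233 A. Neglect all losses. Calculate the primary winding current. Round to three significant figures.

I_p ≈ 0.109 A

V_A = 240 × 177/1646 = 25.808 V; V_B = 240 × 37/1646 = 5.3949 V.
P_out = V_A I_A + V_B I_B = 25.808×0.962 + 5.3949×0.233 = 24.827 + 1.2570 = 26.084 W.
Ideal ⇒ P_in = P_out, so I_p = P_out/V_p = 26.084/240 = 0.109 A.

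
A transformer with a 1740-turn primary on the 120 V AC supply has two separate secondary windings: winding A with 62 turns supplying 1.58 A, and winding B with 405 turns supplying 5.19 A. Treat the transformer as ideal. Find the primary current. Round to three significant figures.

V_A = 120 × 62/1740 = 4.2759 V; V_B = 120 × 405/1740 = 27.931 V.
P_out = V_A I_A + V_B I_B = 4.2759×1.58 + 27.931×5.19 = 6.7559 + 144.96 = 151.72 W.
Ideal ⇒ P_in = P_out, so I_p = P_out/V_p = 151.72/120 = 1.26 A.

I_p ≈ 1.26 A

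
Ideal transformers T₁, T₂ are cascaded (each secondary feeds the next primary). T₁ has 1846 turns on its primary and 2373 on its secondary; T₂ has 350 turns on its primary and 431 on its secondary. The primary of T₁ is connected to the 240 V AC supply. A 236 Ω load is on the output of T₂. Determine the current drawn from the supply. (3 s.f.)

I_supply ≈ 2.55 A

Secondary of T₁: V = 240.00 × 2373/1846 = 308.52 V.
Secondary of T₂: V = 308.52 × 431/350 = 379.92 V.
I_load = 379.92/236 = 1.6098 A, so P_out = 379.92 × 1.6098 = 611.59 W.
All ideal ⇒ P_in = P_out, so I_supply = 611.59/240 = 2.55 A.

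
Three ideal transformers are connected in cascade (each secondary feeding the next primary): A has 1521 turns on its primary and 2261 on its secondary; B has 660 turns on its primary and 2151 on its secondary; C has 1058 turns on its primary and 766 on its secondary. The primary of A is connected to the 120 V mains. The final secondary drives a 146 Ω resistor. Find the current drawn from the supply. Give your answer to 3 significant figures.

After A: V = 120.00 × 2261/1521 = 178.38 V.
After B: V = 178.38 × 2151/660 = 581.37 V.
After C: V = 581.37 × 766/1058 = 420.91 V.
I_load = 420.91/146 = 2.8830 A, so P_out = 420.91 × 2.8830 = 1213.5 W.
All ideal ⇒ P_in = P_out, so I_supply = 1213.5/120 = 10.1 A.

I_supply ≈ 10.1 A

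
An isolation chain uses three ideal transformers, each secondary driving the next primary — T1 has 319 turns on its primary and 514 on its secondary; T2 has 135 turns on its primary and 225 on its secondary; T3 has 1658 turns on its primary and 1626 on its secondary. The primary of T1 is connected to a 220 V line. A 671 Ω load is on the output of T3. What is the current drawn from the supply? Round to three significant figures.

I_supply ≈ 2.27 A

After T1: V = 220.00 × 514/319 = 354.48 V.
After T2: V = 354.48 × 225/135 = 590.80 V.
After T3: V = 590.80 × 1626/1658 = 579.40 V.
I_load = 579.40/671 = 0.86349 A, so P_out = 579.40 × 0.86349 = 500.31 W.
All ideal ⇒ P_in = P_out, so I_supply = 500.31/220 = 2.27 A.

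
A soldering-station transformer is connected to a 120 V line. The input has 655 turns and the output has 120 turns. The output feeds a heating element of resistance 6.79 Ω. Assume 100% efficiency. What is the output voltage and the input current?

V_out ≈ 22.0 V, I_in ≈ 0.593 A

V_out = V_in × N_out/N_in = 120 × 120/655 = 21.985 V.
I_out = V_out/R = 21.985/6.79 = 3.2378 A.
I_in = I_out × N_out/N_in = 3.2378 × 120/655 = 0.593 A.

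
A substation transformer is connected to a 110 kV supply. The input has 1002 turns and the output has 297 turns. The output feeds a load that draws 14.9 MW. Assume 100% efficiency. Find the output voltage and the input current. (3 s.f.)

V_out ≈ 32600 V, I_in ≈ 135 A

V_out = V_in × N_out/N_in = 110000 × 297/1002 = 32605 V.
I_out = P/V_out = 1.49×10^7/32605 = 456.99 A.
I_in = I_out × N_out/N_in = 456.99 × 297/1002 = 135 A.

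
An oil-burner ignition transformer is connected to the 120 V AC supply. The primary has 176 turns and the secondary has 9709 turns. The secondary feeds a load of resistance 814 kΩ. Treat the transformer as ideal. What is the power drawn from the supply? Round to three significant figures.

V_s = V_p × N_s/N_p = 120 × 9709/176 = 6619.8 V.
I_s = V_s/R = 6619.8/814000 = 0.0081324 A.
I_p = I_s × N_s/N_p = 0.0081324 × 9709/176 = 0.44862 A.
P = V_p I_p = 120 × 0.44862 = 53.8 W.

P ≈ 53.8 W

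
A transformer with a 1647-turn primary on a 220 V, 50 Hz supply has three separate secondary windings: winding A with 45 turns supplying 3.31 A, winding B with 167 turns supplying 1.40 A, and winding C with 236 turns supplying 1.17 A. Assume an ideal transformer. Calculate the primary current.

V_A = 220 × 45/1647 = 6.0109 V; V_B = 220 × 167/1647 = 22.307 V; V_C = 220 × 236/1647 = 31.524 V.
P_out = V_A I_A + V_B I_B + V_C I_C = 6.0109×3.31 + 22.307×1.40 + 31.524×1.17 = 19.896 + 31.230 + 36.883 = 88.009 W.
Ideal ⇒ P_in = P_out, so I_p = P_out/V_p = 88.009/220 = 0.400 A.

I_p ≈ 0.400 A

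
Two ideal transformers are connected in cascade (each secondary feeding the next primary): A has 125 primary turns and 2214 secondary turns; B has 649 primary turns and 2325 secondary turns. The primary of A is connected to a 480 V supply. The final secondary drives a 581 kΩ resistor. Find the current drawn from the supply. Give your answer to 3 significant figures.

I_supply ≈ 3.33 A

After A: V = 480.00 × 2214/125 = 8501.8 V.
After B: V = 8501.8 × 2325/649 = 30457 V.
I_load = 30457/581000 = 0.052422 A, so P_out = 30457 × 0.052422 = 1596.6 W.
All ideal ⇒ P_in = P_out, so I_supply = 1596.6/480 = 3.33 A.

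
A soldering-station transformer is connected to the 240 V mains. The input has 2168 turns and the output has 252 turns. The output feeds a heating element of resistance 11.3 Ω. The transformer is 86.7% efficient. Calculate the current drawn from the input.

V_out = 240 × 252/2168 = 27.897 V.
I_out = V_out/R = 27.897/11.3 = 2.4687 A.
P_out = V_out I_out = 27.897 × 2.4687 = 68.869 W.
P_in = P_out/η = 68.869/0.867 = 79.434 W.
I_in = P_in/V_in = 79.434/240 = 0.331 A.

I_in ≈ 0.331 A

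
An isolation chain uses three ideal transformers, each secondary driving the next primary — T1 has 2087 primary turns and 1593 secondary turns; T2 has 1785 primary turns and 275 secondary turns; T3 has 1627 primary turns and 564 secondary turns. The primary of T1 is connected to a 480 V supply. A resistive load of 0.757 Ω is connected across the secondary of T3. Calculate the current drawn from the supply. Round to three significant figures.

Secondary of T1: V = 480.00 × 1593/2087 = 366.38 V.
Secondary of T2: V = 366.38 × 275/1785 = 56.445 V.
Secondary of T3: V = 56.445 × 564/1627 = 19.567 V.
I_load = 19.567/0.757 = 25.848 A, so P_out = 19.567 × 25.848 = 505.76 W.
All ideal ⇒ P_in = P_out, so I_supply = 505.76/480 = 1.05 A.

I_supply ≈ 1.05 A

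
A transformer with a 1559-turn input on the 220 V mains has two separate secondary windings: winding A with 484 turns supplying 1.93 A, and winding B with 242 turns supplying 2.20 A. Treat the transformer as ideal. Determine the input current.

I_in ≈ 0.941 A

V_A = 220 × 484/1559 = 68.300 V; V_B = 220 × 242/1559 = 34.150 V.
P_out = V_A I_A + V_B I_B = 68.300×1.93 + 34.150×2.20 = 131.82 + 75.130 = 206.95 W.
Ideal ⇒ P_in = P_out, so I_in = P_out/V_in = 206.95/220 = 0.941 A.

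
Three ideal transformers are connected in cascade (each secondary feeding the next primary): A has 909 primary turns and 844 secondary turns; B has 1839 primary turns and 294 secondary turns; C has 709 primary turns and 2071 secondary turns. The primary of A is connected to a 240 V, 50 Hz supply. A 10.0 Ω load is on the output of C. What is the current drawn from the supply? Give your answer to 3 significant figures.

I_supply ≈ 4.51 A

After A: V = 240.00 × 844/909 = 222.84 V.
After B: V = 222.84 × 294/1839 = 35.625 V.
After C: V = 35.625 × 2071/709 = 104.06 V.
I_load = 104.06/10.0 = 10.406 A, so P_out = 104.06 × 10.406 = 1082.9 W.
All ideal ⇒ P_in = P_out, so I_supply = 1082.9/240 = 4.51 A.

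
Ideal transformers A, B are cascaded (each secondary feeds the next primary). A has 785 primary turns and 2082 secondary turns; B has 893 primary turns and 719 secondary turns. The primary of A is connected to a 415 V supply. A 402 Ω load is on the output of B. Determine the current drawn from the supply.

I_supply ≈ 4.71 A

Secondary of A: V = 415.00 × 2082/785 = 1100.7 V.
Secondary of B: V = 1100.7 × 719/893 = 886.21 V.
I_load = 886.21/402 = 2.2045 A, so P_out = 886.21 × 2.2045 = 1953.7 W.
All ideal ⇒ P_in = P_out, so I_supply = 1953.7/415 = 4.71 A.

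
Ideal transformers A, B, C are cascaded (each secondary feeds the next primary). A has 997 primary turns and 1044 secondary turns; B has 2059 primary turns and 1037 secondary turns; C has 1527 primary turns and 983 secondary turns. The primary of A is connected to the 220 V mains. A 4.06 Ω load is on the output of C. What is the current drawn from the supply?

I_supply ≈ 6.25 A

Secondary of A: V = 220.00 × 1044/997 = 230.37 V.
Secondary of B: V = 230.37 × 1037/2059 = 116.02 V.
Secondary of C: V = 116.02 × 983/1527 = 74.690 V.
I_load = 74.690/4.06 = 18.397 A, so P_out = 74.690 × 18.397 = 1374.1 W.
All ideal ⇒ P_in = P_out, so I_supply = 1374.1/220 = 6.25 A.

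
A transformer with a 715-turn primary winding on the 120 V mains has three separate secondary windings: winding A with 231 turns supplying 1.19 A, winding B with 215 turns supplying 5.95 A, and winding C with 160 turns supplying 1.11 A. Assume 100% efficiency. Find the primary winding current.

V_A = 120 × 231/715 = 38.769 V; V_B = 120 × 215/715 = 36.084 V; V_C = 120 × 160/715 = 26.853 V.
P_out = V_A I_A + V_B I_B + V_C I_C = 38.769×1.19 + 36.084×5.95 + 26.853×1.11 = 46.135 + 214.70 + 29.807 = 290.64 W.
Ideal ⇒ P_in = P_out, so I_p = P_out/V_p = 290.64/120 = 2.42 A.

I_p ≈ 2.42 A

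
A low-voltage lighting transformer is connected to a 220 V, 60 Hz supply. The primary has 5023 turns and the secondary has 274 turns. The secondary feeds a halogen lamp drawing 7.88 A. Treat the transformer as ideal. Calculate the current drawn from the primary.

For an ideal transformer I_p N_p = I_s N_s, so I_p = 7.88 × 274/5023 = 0.430 A.

I_p ≈ 0.430 A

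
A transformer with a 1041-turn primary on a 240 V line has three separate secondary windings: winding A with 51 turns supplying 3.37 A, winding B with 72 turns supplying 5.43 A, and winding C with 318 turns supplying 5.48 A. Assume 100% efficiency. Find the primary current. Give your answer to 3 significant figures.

I_p ≈ 2.21 A

V_A = 240 × 51/1041 = 11.758 V; V_B = 240 × 72/1041 = 16.599 V; V_C = 240 × 318/1041 = 73.314 V.
P_out = V_A I_A + V_B I_B + V_C I_C = 11.758×3.37 + 16.599×5.43 + 73.314×5.48 = 39.624 + 90.135 + 401.76 = 531.52 W.
Ideal ⇒ P_in = P_out, so I_p = P_out/V_p = 531.52/240 = 2.21 A.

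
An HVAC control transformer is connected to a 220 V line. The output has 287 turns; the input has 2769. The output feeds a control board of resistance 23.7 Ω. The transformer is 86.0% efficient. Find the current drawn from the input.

V_out = 220 × 287/2769 = 22.802 V.
I_out = V_out/R = 22.802/23.7 = 0.96213 A.
P_out = V_out I_out = 22.802 × 0.96213 = 21.939 W.
P_in = P_out/η = 21.939/0.860 = 25.510 W.
I_in = P_in/V_in = 25.510/220 = 0.116 A.

I_in ≈ 0.116 A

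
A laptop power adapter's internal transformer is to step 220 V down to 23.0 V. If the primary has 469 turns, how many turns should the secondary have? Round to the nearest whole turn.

N_s = 49 turns

N_s/N_p = V_s/V_p, so N_s = 469 × 23.0/220 = 49.0 ≈ 49 turns.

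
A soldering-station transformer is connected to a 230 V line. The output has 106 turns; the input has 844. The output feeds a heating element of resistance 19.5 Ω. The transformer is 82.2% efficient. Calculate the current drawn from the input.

V_out = 230 × 106/844 = 28.886 V.
I_out = V_out/R = 28.886/19.5 = 1.4813 A.
P_out = V_out I_out = 28.886 × 1.4813 = 42.791 W.
P_in = P_out/η = 42.791/0.822 = 52.057 W.
I_in = P_in/V_in = 52.057/230 = 0.226 A.

I_in ≈ 0.226 A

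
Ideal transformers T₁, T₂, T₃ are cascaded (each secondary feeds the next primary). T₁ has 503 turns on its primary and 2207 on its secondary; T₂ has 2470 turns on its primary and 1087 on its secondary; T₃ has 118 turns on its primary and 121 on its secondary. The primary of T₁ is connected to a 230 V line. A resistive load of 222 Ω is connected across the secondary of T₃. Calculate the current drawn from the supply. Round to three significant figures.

I_supply ≈ 4.06 A

After T₁: V = 230.00 × 2207/503 = 1009.2 V.
After T₂: V = 1009.2 × 1087/2470 = 444.11 V.
After T₃: V = 444.11 × 121/118 = 455.41 V.
I_load = 455.41/222 = 2.0514 A, so P_out = 455.41 × 2.0514 = 934.21 W.
All ideal ⇒ P_in = P_out, so I_supply = 934.21/230 = 4.06 A.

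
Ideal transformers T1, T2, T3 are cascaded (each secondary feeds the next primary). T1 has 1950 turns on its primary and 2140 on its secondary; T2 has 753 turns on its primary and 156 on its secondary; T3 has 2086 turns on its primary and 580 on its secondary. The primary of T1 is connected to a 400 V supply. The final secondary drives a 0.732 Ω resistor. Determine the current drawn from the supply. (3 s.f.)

I_supply ≈ 2.18 A

After T1: V = 400.00 × 2140/1950 = 438.97 V.
After T2: V = 438.97 × 156/753 = 90.943 V.
After T3: V = 90.943 × 580/2086 = 25.286 V.
I_load = 25.286/0.732 = 34.544 A, so P_out = 25.286 × 34.544 = 873.48 W.
All ideal ⇒ P_in = P_out, so I_supply = 873.48/400 = 2.18 A.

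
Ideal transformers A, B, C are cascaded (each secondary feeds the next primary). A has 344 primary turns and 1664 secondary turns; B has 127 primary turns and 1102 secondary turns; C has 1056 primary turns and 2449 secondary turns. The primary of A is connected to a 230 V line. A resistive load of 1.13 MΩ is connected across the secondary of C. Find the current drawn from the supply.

I_supply ≈ 1.93 A

After A: V = 230.00 × 1664/344 = 1112.6 V.
After B: V = 1112.6 × 1102/127 = 9653.9 V.
After C: V = 9653.9 × 2449/1056 = 22389 V.
I_load = 22389/(1.13×10^6) = 0.019813 A, so P_out = 22389 × 0.019813 = 443.58 W.
All ideal ⇒ P_in = P_out, so I_supply = 443.58/230 = 1.93 A.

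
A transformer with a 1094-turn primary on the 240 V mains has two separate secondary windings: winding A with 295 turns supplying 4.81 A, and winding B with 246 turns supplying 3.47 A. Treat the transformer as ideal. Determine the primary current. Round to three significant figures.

I_p ≈ 2.08 A

V_A = 240 × 295/1094 = 64.717 V; V_B = 240 × 246/1094 = 53.967 V.
P_out = V_A I_A + V_B I_B = 64.717×4.81 + 53.967×3.47 = 311.29 + 187.27 = 498.55 W.
Ideal ⇒ P_in = P_out, so I_p = P_out/V_p = 498.55/240 = 2.08 A.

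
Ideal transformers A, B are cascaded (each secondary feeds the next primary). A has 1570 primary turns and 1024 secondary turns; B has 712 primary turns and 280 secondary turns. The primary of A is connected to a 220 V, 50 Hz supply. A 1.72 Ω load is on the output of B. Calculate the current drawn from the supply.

I_supply ≈ 8.41 A

Secondary of A: V = 220.00 × 1024/1570 = 143.49 V.
Secondary of B: V = 143.49 × 280/712 = 56.429 V.
I_load = 56.429/1.72 = 32.807 A, so P_out = 56.429 × 32.807 = 1851.3 W.
All ideal ⇒ P_in = P_out, so I_supply = 1851.3/220 = 8.41 A.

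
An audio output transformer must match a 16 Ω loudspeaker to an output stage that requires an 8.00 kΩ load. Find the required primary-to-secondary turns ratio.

N_p/N_s ≈ 22.4

Z_p/Z_s = (N_p/N_s)², so N_p/N_s = √(8000/16) = √500 = 22.4.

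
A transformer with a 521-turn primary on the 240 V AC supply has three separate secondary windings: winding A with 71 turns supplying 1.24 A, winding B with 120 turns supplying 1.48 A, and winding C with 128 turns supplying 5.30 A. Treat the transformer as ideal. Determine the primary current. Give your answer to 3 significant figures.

V_A = 240 × 71/521 = 32.706 V; V_B = 240 × 120/521 = 55.278 V; V_C = 240 × 128/521 = 58.964 V.
P_out = V_A I_A + V_B I_B + V_C I_C = 32.706×1.24 + 55.278×1.48 + 58.964×5.30 = 40.556 + 81.812 + 312.51 = 434.87 W.
Ideal ⇒ P_in = P_out, so I_p = P_out/V_p = 434.87/240 = 1.81 A.

I_p ≈ 1.81 A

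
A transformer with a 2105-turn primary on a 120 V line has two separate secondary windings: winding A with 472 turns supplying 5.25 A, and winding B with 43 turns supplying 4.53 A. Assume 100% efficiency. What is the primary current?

V_A = 120 × 472/2105 = 26.907 V; V_B = 120 × 43/2105 = 2.4513 V.
P_out = V_A I_A + V_B I_B = 26.907×5.25 + 2.4513×4.53 = 141.26 + 11.104 = 152.37 W.
Ideal ⇒ P_in = P_out, so I_p = P_out/V_p = 152.37/120 = 1.27 A.

I_p ≈ 1.27 A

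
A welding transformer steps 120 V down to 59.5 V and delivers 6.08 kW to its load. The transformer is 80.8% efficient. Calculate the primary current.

P_in = P_out/η = 6080/0.808 = 7524.8 W.
I_p = P_in/V_p = 7524.8/120 = 62.7 A.

I_p ≈ 62.7 A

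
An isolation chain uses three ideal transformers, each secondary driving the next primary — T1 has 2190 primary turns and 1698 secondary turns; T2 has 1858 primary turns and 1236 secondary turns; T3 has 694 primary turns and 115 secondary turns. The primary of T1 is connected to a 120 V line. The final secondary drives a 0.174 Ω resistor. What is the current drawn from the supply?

After T1: V = 120.00 × 1698/2190 = 93.041 V.
After T2: V = 93.041 × 1236/1858 = 61.894 V.
After T3: V = 61.894 × 115/694 = 10.256 V.
I_load = 10.256/0.174 = 58.944 A, so P_out = 10.256 × 58.944 = 604.54 W.
All ideal ⇒ P_in = P_out, so I_supply = 604.54/120 = 5.04 A.

I_supply ≈ 5.04 A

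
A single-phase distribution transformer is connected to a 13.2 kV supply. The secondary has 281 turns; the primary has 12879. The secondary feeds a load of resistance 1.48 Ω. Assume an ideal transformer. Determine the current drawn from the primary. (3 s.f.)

V_s = V_p × N_s/N_p = 13200 × 281/12879 = 288.00 V.
I_s = V_s/R = 288.00/1.48 = 194.60 A.
For an ideal transformer I_p N_p = I_s N_s, so I_p = 194.60 × 281/12879 = 4.25 A.

I_p ≈ 4.25 A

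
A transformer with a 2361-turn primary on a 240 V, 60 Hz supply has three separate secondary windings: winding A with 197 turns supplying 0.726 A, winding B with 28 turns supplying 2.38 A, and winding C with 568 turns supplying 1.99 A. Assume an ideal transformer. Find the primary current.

I_p ≈ 0.568 A

V_A = 240 × 197/2361 = 20.025 V; V_B = 240 × 28/2361 = 2.8463 V; V_C = 240 × 568/2361 = 57.738 V.
P_out = V_A I_A + V_B I_B + V_C I_C = 20.025×0.726 + 2.8463×2.38 + 57.738×1.99 = 14.538 + 6.7741 + 114.90 = 136.21 W.
Ideal ⇒ P_in = P_out, so I_p = P_out/V_p = 136.21/240 = 0.568 A.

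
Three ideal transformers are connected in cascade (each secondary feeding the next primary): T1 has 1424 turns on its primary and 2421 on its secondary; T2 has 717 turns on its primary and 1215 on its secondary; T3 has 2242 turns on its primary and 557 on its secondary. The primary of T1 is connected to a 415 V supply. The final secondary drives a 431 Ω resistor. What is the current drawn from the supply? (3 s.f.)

I_supply ≈ 0.493 A

After T1: V = 415.00 × 2421/1424 = 705.56 V.
After T2: V = 705.56 × 1215/717 = 1195.6 V.
After T3: V = 1195.6 × 557/2242 = 297.04 V.
I_load = 297.04/431 = 0.68918 A, so P_out = 297.04 × 0.68918 = 204.71 W.
All ideal ⇒ P_in = P_out, so I_supply = 204.71/415 = 0.493 A.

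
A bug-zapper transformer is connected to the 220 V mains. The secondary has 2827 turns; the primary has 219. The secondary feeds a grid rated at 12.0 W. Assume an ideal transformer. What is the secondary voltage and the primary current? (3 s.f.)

V_s = V_p × N_s/N_p = 220 × 2827/219 = 2839.9 V.
I_s = P/V_s = 12.0/2839.9 = 0.0042255 A.
I_p = I_s × N_s/N_p = 0.0042255 × 2827/219 = 0.0545 A.

V_s ≈ 2840 V, I_p ≈ 0.0545 A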